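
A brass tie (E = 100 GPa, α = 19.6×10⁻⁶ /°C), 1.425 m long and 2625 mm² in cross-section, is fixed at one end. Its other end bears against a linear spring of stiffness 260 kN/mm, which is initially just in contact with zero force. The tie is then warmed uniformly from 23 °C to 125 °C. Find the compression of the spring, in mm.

δ ≈ 1.18 mm

The unrestrained thermal change is αΔT L = 19.6×10⁻⁶ × 102 × 1425 = 2.849 mm.
Let P be the compressive force at the spring. The tie shortens elastically by PL/(AE) and the spring compresses by P/k; together these equal δ_free.
P [ L/(AE) + 1/k ] = δ_free → P [ 1425/(2625×100×10³) + 1/(260×10³) ] = 2.849.
P = 2.849 / 9.275×10⁻⁶ = 307200 N.
Spring compression = P/k = 307200/(260×10³) = 1.181 mm.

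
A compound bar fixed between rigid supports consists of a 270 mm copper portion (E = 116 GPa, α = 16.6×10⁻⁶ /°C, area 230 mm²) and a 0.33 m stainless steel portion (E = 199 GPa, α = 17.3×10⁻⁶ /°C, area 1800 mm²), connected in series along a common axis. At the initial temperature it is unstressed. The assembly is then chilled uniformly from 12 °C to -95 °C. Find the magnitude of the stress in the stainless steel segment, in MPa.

Free thermal contraction of the whole bar: Σ αᵢΔT Lᵢ = 16.6×10⁻⁶×107×270 + 17.3×10⁻⁶×107×330 = 1.09 mm.
The rigid supports impose zero overall length change; the single axial force P common to all segments must satisfy P Σ Lᵢ/(AᵢEᵢ) = δ_free.
The series flexibility is Σ Lᵢ/(AᵢEᵢ) = 270/(230×116×10³) + 330/(1800×199×10³) = 1.104×10⁻⁵ mm/N.
So P = 1.09 / 1.104×10⁻⁵ = 98.76 kN, tensile.
σ_{stainless steel} = P / A = 98760 / 1800 = 54.87 MPa.

σ ≈ 54.9 MPa (tensile)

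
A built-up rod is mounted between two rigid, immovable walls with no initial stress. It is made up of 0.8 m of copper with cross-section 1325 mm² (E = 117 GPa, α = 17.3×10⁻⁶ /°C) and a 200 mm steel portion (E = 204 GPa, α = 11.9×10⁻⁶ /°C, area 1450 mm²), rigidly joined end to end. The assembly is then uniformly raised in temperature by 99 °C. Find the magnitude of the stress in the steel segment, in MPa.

σ ≈ 190 MPa (compressive)

Free thermal expansion of the whole bar: Σ αᵢΔT Lᵢ = 17.3×10⁻⁶×99×800 + 11.9×10⁻⁶×99×200 = 1.606 mm.
The walls prevent any net length change, so an axial force P (same in every segment) develops. Compatibility: P · Σ Lᵢ/(AᵢEᵢ) = δ_free.
The series flexibility is Σ Lᵢ/(AᵢEᵢ) = 800/(1325×117×10³) + 200/(1450×204×10³) = 5.837×10⁻⁶ mm/N.
So P = 1.606 / 5.837×10⁻⁶ = 275.1 kN, compressive.
σ_{steel} = P / A = 275100 / 1450 = 189.7 MPa.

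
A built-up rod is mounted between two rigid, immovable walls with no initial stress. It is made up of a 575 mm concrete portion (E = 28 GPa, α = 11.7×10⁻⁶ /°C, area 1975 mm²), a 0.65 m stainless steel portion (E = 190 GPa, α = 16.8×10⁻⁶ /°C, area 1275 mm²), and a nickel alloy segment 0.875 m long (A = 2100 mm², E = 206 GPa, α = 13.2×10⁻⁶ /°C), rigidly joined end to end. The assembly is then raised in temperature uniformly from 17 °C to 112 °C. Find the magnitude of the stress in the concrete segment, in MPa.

σ ≈ 93 MPa (compressive)

With the walls removed the bar would change length by δ_free = Σ αᵢΔT Lᵢ = 11.7×10⁻⁶×95×575 + 16.8×10⁻⁶×95×650 + 13.2×10⁻⁶×95×875 = 2.774 mm.
Since the ends are fixed, an axial force P builds up, equal in every segment, with P · Σ Lᵢ/(AᵢEᵢ) = δ_free.
Σ Lᵢ/(AᵢEᵢ) = 575/(1975×28×10³) + 650/(1275×190×10³) + 875/(2100×206×10³) = 1.51×10⁻⁵ mm/N.
So P = 2.774 / 1.51×10⁻⁵ = 183.6 kN, compressive.
σ_{concrete} = P / A = 183600 / 1975 = 92.99 MPa.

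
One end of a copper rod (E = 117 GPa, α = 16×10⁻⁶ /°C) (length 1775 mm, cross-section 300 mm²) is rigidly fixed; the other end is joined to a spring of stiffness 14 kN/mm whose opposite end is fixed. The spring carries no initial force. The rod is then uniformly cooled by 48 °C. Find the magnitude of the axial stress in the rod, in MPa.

σ ≈ 37.2 MPa (tensile)

If the spring were absent the rod would shorten by αΔT L = 16×10⁻⁶ × 48 × 1775 = 1.363 mm.
Let P be the tensile force in the spring. The rod extends elastically by PL/(AE) and the spring stretches by P/k; together these equal δ_free.
P [ L/(AE) + 1/k ] = δ_free → P [ 1775/(300×117×10³) + 1/(14×10³) ] = 1.363.
P = 1.363 / 0.000122 = 11170 N.
σ = P/A = 11170/300 = 37.25 MPa.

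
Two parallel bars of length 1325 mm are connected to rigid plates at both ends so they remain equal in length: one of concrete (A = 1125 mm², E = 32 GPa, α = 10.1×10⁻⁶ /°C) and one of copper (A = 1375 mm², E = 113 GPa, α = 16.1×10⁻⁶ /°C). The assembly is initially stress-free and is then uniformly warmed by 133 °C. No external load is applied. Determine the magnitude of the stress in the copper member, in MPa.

σ ≈ 17 MPa (compressive)

The copper has the larger α, so on heating it would change length more than the concrete if both were free. The rigid plates force a common final length, so the copper is put into compression and the concrete into tension, with equal and opposite forces P (no external load).
Setting the final lengths equal and cancelling L: (α₁ − α₂)ΔT = P/(A₁E₁) + P/(A₂E₂).
|α₁ − α₂|·ΔT = 6×10⁻⁶ × 133 = 0.000798.
1/(A₁E₁) + 1/(A₂E₂) = 1/(1125×32×10³) + 1/(1375×113×10³) = 3.421×10⁻⁸ N⁻¹.
So P = 0.000798 / 3.421×10⁻⁸ = 23.32 kN.
σ_{copper} = P/A₂ = 23320/1375 = 16.96 MPa, compressive.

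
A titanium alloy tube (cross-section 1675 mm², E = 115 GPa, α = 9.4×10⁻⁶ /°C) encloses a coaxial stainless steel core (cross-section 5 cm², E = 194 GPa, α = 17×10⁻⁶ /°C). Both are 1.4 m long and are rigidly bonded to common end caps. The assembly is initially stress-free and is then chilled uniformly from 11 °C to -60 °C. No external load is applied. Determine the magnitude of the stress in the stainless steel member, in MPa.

The stainless steel has the larger α, so on cooling it would change length more than the titanium alloy if both were free. The rigid plates force a common final length, so the stainless steel is put into tension and the titanium alloy into compression, with equal and opposite forces P (no external load).
Setting the final lengths equal and cancelling L: (α₁ − α₂)ΔT = P/(A₁E₁) + P/(A₂E₂).
|α₁ − α₂|·ΔT = 7.6×10⁻⁶ × 71 = 0.0005396.
1/(A₁E₁) + 1/(A₂E₂) = 1/(1675×115×10³) + 1/(500×194×10³) = 1.55×10⁻⁸ N⁻¹.
P = 0.0005396 / 1.55×10⁻⁸ = 34810 N = 34.81 kN.
σ_{stainless steel} = P/A₂ = 34810/500 = 69.62 MPa, tensile.

σ ≈ 69.6 MPa (tensile)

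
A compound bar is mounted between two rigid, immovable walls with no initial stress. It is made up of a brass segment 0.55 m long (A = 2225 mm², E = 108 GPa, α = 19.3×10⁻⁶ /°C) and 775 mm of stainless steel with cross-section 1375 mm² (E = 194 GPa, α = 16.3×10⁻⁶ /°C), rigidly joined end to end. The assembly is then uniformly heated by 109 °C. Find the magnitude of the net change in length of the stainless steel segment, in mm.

If the supports were absent, the total length change would be Σ αᵢΔT Lᵢ = 19.3×10⁻⁶×109×550 + 16.3×10⁻⁶×109×775 = 2.534 mm.
The walls prevent any net length change, so an axial force P (same in every segment) develops. Compatibility: P · Σ Lᵢ/(AᵢEᵢ) = δ_free.
Σ Lᵢ/(AᵢEᵢ) = 550/(2225×108×10³) + 775/(1375×194×10³) = 5.194×10⁻⁶ mm/N.
P = 2.534 / 5.194×10⁻⁶ = 487900 N = 487.9 kN, compressive.
For the stainless steel segment, free thermal change = 16.3×10⁻⁶×109×775 = 1.377 mm and elastic change from P = 487900×775/(1375×194×10³) = 1.417 mm; these oppose, so the net change is 0.0404 mm (segment shortens).

|ΔL| ≈ 0.0404 mm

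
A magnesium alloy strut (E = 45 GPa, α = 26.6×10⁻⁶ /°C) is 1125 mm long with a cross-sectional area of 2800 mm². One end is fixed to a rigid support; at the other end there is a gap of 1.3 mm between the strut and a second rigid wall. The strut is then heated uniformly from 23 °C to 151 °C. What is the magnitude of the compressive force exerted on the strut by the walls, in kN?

Free thermal elongation = αΔT L = 26.6×10⁻⁶ × 128 × 1125 = 3.83 mm.
This exceeds the 1.3 mm gap, so the wall pushes back. The portion of expansion that must be recovered elastically is δ_free − gap = 3.83 − 1.3 = 2.53 mm.
So σ = E(δ_free − g)/L = 45×10³ × 2.53/1125 = 101.2 MPa.
Force on the wall = σA = 101.2 × 2800 mm² = 283.4 kN.

P ≈ 283 kN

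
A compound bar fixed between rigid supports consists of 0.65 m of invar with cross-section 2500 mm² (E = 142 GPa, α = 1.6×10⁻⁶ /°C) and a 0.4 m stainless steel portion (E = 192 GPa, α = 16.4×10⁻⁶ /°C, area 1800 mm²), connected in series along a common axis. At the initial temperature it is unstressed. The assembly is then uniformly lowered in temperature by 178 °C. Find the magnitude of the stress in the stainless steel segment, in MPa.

If the supports were absent, the total length change would be Σ αᵢΔT Lᵢ = 1.6×10⁻⁶×178×650 + 16.4×10⁻⁶×178×400 = 1.353 mm.
Since the ends are fixed, an axial force P builds up, equal in every segment, with P · Σ Lᵢ/(AᵢEᵢ) = δ_free.
The series flexibility is Σ Lᵢ/(AᵢEᵢ) = 650/(2500×142×10³) + 400/(1800×192×10³) = 2.988×10⁻⁶ mm/N.
P = 1.353 / 2.988×10⁻⁶ = 452700 N = 452.7 kN, tensile.
σ_{stainless steel} = P / A = 452700 / 1800 = 251.5 MPa.

σ ≈ 251 MPa (tensile)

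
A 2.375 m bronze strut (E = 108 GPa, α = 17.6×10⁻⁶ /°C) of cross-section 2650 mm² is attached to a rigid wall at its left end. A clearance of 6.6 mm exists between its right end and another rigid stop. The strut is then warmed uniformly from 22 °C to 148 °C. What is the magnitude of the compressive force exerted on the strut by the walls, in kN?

Unrestrained expansion: δ_free = αΔT L = 17.6×10⁻⁶ × 126 × 2375 = 5.267 mm.
Since δ_free = 5.27 mm is less than the 6.6 mm gap, the strut never touches the wall. No axial force develops.

P ≈ 0 kN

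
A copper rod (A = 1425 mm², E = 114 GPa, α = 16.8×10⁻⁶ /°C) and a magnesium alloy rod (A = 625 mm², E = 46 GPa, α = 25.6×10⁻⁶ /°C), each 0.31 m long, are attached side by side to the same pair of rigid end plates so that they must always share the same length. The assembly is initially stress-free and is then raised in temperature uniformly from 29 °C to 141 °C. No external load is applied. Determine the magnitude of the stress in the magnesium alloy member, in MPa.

σ ≈ 38.5 MPa (compressive)

Equilibrium of a rigid end plate with no external load gives equal and opposite internal forces ±P in the two members. Since α_{magnesium alloy} > α_{copper}, heating drives the magnesium alloy into compression and the copper into tension.
Setting the final lengths equal and cancelling L: (α₁ − α₂)ΔT = P/(A₁E₁) + P/(A₂E₂).
|α₁ − α₂|·ΔT = 8.8×10⁻⁶ × 112 = 0.0009856.
1/(A₁E₁) + 1/(A₂E₂) = 1/(1425×114×10³) + 1/(625×46×10³) = 4.094×10⁻⁸ N⁻¹.
So P = 0.0009856 / 4.094×10⁻⁸ = 24.08 kN.
σ_{magnesium alloy} = P/A₂ = 24080/625 = 38.52 MPa, compressive.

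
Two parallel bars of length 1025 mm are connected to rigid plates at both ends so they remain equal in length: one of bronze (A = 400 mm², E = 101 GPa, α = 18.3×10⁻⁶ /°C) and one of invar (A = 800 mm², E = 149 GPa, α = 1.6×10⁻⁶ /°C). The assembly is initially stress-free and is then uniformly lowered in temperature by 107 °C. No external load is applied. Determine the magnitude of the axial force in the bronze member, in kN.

Equilibrium of a rigid end plate with no external load gives equal and opposite internal forces ±P in the two members. Since α_{bronze} > α_{invar}, cooling drives the bronze into tension and the invar into compression.
Equating the net (thermal + elastic) strains gives |α₁ − α₂|·ΔT = P·[1/(A₁E₁) + 1/(A₂E₂)].
|α₁ − α₂|·ΔT = 16.7×10⁻⁶ × 107 = 0.001787.
1/(A₁E₁) + 1/(A₂E₂) = 1/(400×101×10³) + 1/(800×149×10³) = 3.314×10⁻⁸ N⁻¹.
P = 0.001787 / 3.314×10⁻⁸ = 53920 N = 53.92 kN.

P ≈ 53.9 kN (tensile in the bronze)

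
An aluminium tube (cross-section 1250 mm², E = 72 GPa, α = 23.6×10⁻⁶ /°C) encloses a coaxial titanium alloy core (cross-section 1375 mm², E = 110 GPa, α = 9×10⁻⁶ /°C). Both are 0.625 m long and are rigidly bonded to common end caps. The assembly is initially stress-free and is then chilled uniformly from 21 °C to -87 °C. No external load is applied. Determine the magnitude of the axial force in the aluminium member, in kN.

Both members must finish at the same length. With the larger α, the aluminium tends to over-contract; the plates restrain it, putting the aluminium in tension and the titanium alloy in compression. With no external load the two internal forces are equal and opposite, magnitude P.
Compatibility of the two members (thermal + elastic change equal): (α₁ − α₂)ΔT = P·[1/(A₁E₁) + 1/(A₂E₂)].
|α₁ − α₂|·ΔT = 14.6×10⁻⁶ × 108 = 0.001577.
1/(A₁E₁) + 1/(A₂E₂) = 1/(1250×72×10³) + 1/(1375×110×10³) = 1.772×10⁻⁸ N⁻¹.
P = 0.001577 / 1.772×10⁻⁸ = 88970 N = 88.97 kN.

P ≈ 89 kN (tensile in the aluminium)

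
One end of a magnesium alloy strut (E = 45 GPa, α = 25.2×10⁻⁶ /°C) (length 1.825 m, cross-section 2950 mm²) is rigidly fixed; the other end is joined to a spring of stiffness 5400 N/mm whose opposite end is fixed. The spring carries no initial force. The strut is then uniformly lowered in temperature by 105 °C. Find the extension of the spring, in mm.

If the spring were absent the strut would shorten by αΔT L = 25.2×10⁻⁶ × 105 × 1825 = 4.829 mm.
With a force P in the spring, the elastic change of the strut is PL/(AE) and that of the spring is P/k; compatibility requires their sum to equal δ_free.
So P = δ_free / [L/(AE) + 1/k] = 4.829 / [ 1825/(2950×45×10³) + 1/(5400) ].
P = 4.829 / 0.0001989 = 24270 N.
Spring extension = P/k = 24270/(5400) = 4.495 mm.

δ ≈ 4.5 mm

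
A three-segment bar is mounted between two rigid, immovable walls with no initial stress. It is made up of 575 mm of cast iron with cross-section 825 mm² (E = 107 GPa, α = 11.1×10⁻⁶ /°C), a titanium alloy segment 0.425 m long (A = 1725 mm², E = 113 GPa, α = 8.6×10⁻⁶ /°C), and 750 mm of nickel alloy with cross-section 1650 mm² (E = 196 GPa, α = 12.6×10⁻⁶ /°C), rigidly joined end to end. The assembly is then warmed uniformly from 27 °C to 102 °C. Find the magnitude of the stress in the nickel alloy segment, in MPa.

σ ≈ 80.4 MPa (compressive)

If the supports were absent, the total length change would be Σ αᵢΔT Lᵢ = 11.1×10⁻⁶×75×575 + 8.6×10⁻⁶×75×425 + 12.6×10⁻⁶×75×750 = 1.462 mm.
The rigid supports impose zero overall length change; the single axial force P common to all segments must satisfy P Σ Lᵢ/(AᵢEᵢ) = δ_free.
Σ Lᵢ/(AᵢEᵢ) = 575/(825×107×10³) + 425/(1725×113×10³) + 750/(1650×196×10³) = 1.101×10⁻⁵ mm/N.
P = 1.462 / 1.101×10⁻⁵ = 132700 N = 132.7 kN, compressive.
σ_{nickel alloy} = P / A = 132700 / 1650 = 80.43 MPa.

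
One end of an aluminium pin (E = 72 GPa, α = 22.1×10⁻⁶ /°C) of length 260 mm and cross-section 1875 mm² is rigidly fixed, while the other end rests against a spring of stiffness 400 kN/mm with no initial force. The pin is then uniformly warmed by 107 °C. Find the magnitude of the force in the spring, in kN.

Free thermal expansion: δ_free = αΔT L = 22.1×10⁻⁶ × 107 × 260 = 0.6148 mm.
With a force P in the spring, the elastic change of the pin is PL/(AE) and that of the spring is P/k; compatibility requires their sum to equal δ_free.
So P = δ_free / [L/(AE) + 1/k] = 0.6148 / [ 260/(1875×72×10³) + 1/(400×10³) ].
P = 0.6148 / 4.426×10⁻⁶ = 138900 N.

P ≈ 139 kN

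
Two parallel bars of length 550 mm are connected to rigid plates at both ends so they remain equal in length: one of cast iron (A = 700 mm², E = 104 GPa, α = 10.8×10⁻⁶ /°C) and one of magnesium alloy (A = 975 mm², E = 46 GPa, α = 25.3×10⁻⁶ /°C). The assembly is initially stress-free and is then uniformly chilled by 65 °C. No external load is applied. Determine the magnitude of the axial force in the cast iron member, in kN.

Equilibrium of a rigid end plate with no external load gives equal and opposite internal forces ±P in the two members. Since α_{magnesium alloy} > α_{cast iron}, cooling drives the magnesium alloy into tension and the cast iron into compression.
Compatibility of the two members (thermal + elastic change equal): (α₁ − α₂)ΔT = P·[1/(A₁E₁) + 1/(A₂E₂)].
|α₁ − α₂|·ΔT = 14.5×10⁻⁶ × 65 = 0.0009425.
1/(A₁E₁) + 1/(A₂E₂) = 1/(700×104×10³) + 1/(975×46×10³) = 3.603×10⁻⁸ N⁻¹.
P = 0.0009425 / 3.603×10⁻⁸ = 26160 N = 26.16 kN.

P ≈ 26.2 kN (compressive in the cast iron)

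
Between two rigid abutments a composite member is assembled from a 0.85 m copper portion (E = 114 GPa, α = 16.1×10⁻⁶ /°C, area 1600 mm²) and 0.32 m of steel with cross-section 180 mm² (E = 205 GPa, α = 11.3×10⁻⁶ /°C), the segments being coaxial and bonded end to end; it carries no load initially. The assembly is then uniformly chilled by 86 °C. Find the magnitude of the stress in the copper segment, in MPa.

σ ≈ 69.8 MPa (tensile)

If the supports were absent, the total length change would be Σ αᵢΔT Lᵢ = 16.1×10⁻⁶×86×850 + 11.3×10⁻⁶×86×320 = 1.488 mm.
Since the ends are fixed, an axial force P builds up, equal in every segment, with P · Σ Lᵢ/(AᵢEᵢ) = δ_free.
The series flexibility is Σ Lᵢ/(AᵢEᵢ) = 850/(1600×114×10³) + 320/(180×205×10³) = 1.333×10⁻⁵ mm/N.
P = 1.488 / 1.333×10⁻⁵ = 111600 N = 111.6 kN, tensile.
σ_{copper} = P / A = 111600 / 1600 = 69.75 MPa.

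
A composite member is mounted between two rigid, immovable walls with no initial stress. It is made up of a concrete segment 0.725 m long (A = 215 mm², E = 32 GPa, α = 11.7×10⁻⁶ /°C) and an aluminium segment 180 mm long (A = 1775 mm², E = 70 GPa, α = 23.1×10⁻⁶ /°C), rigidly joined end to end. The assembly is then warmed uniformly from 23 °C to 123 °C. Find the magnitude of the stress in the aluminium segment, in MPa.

If the supports were absent, the total length change would be Σ αᵢΔT Lᵢ = 11.7×10⁻⁶×100×725 + 23.1×10⁻⁶×100×180 = 1.264 mm.
The walls prevent any net length change, so an axial force P (same in every segment) develops. Compatibility: P · Σ Lᵢ/(AᵢEᵢ) = δ_free.
Σ Lᵢ/(AᵢEᵢ) = 725/(215×32×10³) + 180/(1775×70×10³) = 0.0001068 mm/N.
So P = 1.264 / 0.0001068 = 11.83 kN, compressive.
σ_{aluminium} = P / A = 11830 / 1775 = 6.666 MPa.

σ ≈ 6.67 MPa (compressive)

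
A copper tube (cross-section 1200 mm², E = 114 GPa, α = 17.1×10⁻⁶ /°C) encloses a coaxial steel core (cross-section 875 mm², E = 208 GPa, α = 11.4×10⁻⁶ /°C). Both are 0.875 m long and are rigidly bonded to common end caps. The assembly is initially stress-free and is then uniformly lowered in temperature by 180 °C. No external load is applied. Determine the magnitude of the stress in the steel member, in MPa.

σ ≈ 91.6 MPa (compressive)

Both members must finish at the same length. With the larger α, the copper tends to over-contract; the plates restrain it, putting the copper in tension and the steel in compression. With no external load the two internal forces are equal and opposite, magnitude P.
Setting the final lengths equal and cancelling L: (α₁ − α₂)ΔT = P/(A₁E₁) + P/(A₂E₂).
|α₁ − α₂|·ΔT = 5.7×10⁻⁶ × 180 = 0.001026.
1/(A₁E₁) + 1/(A₂E₂) = 1/(1200×114×10³) + 1/(875×208×10³) = 1.28×10⁻⁸ N⁻¹.
So P = 0.001026 / 1.28×10⁻⁸ = 80.13 kN.
σ_{steel} = P/A₂ = 80130/875 = 91.58 MPa, compressive.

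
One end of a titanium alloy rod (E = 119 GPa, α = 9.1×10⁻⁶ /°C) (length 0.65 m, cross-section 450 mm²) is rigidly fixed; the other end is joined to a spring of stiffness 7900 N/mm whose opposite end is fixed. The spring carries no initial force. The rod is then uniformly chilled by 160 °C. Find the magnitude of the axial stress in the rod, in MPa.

If the spring were absent the rod would shorten by αΔT L = 9.1×10⁻⁶ × 160 × 650 = 0.9464 mm.
With a force P in the spring, the elastic change of the rod is PL/(AE) and that of the spring is P/k; compatibility requires their sum to equal δ_free.
P [ L/(AE) + 1/k ] = δ_free → P [ 650/(450×119×10³) + 1/(7900) ] = 0.9464.
P = 0.9464 / 0.0001387 = 6822 N.
σ = P/A = 6822/450 = 15.16 MPa.

σ ≈ 15.2 MPa (tensile)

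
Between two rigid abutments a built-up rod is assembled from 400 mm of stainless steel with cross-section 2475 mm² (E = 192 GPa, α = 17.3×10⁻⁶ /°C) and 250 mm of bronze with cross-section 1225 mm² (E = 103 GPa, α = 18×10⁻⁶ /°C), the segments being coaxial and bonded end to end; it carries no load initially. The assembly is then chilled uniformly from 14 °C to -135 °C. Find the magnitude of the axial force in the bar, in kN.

Free thermal contraction of the whole bar: Σ αᵢΔT Lᵢ = 17.3×10⁻⁶×149×400 + 18×10⁻⁶×149×250 = 1.702 mm.
The rigid supports impose zero overall length change; the single axial force P common to all segments must satisfy P Σ Lᵢ/(AᵢEᵢ) = δ_free.
Σ Lᵢ/(AᵢEᵢ) = 400/(2475×192×10³) + 250/(1225×103×10³) = 2.823×10⁻⁶ mm/N.
So P = 1.702 / 2.823×10⁻⁶ = 602.7 kN, tensile.

P ≈ 603 kN (tensile)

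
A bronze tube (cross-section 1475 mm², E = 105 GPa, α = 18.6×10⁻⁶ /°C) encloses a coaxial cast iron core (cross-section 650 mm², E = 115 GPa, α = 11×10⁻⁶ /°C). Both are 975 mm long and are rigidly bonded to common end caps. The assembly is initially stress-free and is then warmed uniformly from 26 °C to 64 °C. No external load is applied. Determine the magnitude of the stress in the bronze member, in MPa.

Equilibrium of a rigid end plate with no external load gives equal and opposite internal forces ±P in the two members. Since α_{bronze} > α_{cast iron}, heating drives the bronze into compression and the cast iron into tension.
Setting the final lengths equal and cancelling L: (α₁ − α₂)ΔT = P/(A₁E₁) + P/(A₂E₂).
|α₁ − α₂|·ΔT = 7.6×10⁻⁶ × 38 = 0.0002888.
1/(A₁E₁) + 1/(A₂E₂) = 1/(1475×105×10³) + 1/(650×115×10³) = 1.983×10⁻⁸ N⁻¹.
So P = 0.0002888 / 1.983×10⁻⁸ = 14.56 kN.
σ_{bronze} = P/A₁ = 14560/1475 = 9.871 MPa, compressive.

σ ≈ 9.87 MPa (compressive)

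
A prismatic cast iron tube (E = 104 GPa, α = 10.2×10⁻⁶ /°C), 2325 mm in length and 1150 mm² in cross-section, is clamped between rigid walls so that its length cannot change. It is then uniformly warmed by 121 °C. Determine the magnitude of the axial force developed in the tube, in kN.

Full restraint means ε = 0, so the stress is σ = EαΔT = 104×10³ × 10.2×10⁻⁶ × 121 = 128.4 MPa.
Then P = σA = 128.4 × 1150 mm² = 147.6 kN, compressive.

P ≈ 148 kN (compressive)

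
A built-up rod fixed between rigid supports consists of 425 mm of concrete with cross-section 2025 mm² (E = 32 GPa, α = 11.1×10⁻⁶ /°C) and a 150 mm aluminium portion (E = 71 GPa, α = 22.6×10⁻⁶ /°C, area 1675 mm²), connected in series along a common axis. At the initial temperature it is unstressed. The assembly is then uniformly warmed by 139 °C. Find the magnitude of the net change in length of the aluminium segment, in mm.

|ΔL| ≈ 0.289 mm

Free thermal expansion of the whole bar: Σ αᵢΔT Lᵢ = 11.1×10⁻⁶×139×425 + 22.6×10⁻⁶×139×150 = 1.127 mm.
The rigid supports impose zero overall length change; the single axial force P common to all segments must satisfy P Σ Lᵢ/(AᵢEᵢ) = δ_free.
The series flexibility is Σ Lᵢ/(AᵢEᵢ) = 425/(2025×32×10³) + 150/(1675×71×10³) = 7.82×10⁻⁶ mm/N.
So P = 1.127 / 7.82×10⁻⁶ = 144.1 kN, compressive.
For the aluminium segment, free thermal change = 22.6×10⁻⁶×139×150 = 0.4712 mm and elastic change from P = 144100×150/(1675×71×10³) = 0.1818 mm; these oppose, so the net change is 0.289 mm (segment lengthens).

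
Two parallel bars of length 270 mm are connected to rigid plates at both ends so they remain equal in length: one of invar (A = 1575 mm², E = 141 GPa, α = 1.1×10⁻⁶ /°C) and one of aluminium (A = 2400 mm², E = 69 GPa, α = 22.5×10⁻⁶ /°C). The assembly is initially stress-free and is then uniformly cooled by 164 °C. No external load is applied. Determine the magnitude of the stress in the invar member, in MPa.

Both members must finish at the same length. With the larger α, the aluminium tends to over-contract; the plates restrain it, putting the aluminium in tension and the invar in compression. With no external load the two internal forces are equal and opposite, magnitude P.
Compatibility of the two members (thermal + elastic change equal): (α₁ − α₂)ΔT = P·[1/(A₁E₁) + 1/(A₂E₂)].
|α₁ − α₂|·ΔT = 21.4×10⁻⁶ × 164 = 0.00351.
1/(A₁E₁) + 1/(A₂E₂) = 1/(1575×141×10³) + 1/(2400×69×10³) = 1.054×10⁻⁸ N⁻¹.
So P = 0.00351 / 1.054×10⁻⁸ = 332.9 kN.
σ_{invar} = P/A₁ = 332900/1575 = 211.4 MPa, compressive.

σ ≈ 211 MPa (compressive)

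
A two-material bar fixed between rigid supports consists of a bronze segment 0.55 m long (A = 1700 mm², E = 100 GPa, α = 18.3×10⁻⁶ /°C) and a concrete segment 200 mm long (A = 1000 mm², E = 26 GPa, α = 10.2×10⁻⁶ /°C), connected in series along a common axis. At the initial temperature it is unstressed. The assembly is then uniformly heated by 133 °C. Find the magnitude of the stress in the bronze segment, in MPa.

σ ≈ 86.7 MPa (compressive)

Free thermal expansion of the whole bar: Σ αᵢΔT Lᵢ = 18.3×10⁻⁶×133×550 + 10.2×10⁻⁶×133×200 = 1.61 mm.
The walls prevent any net length change, so an axial force P (same in every segment) develops. Compatibility: P · Σ Lᵢ/(AᵢEᵢ) = δ_free.
Σ Lᵢ/(AᵢEᵢ) = 550/(1700×100×10³) + 200/(1000×26×10³) = 1.093×10⁻⁵ mm/N.
P = 1.61 / 1.093×10⁻⁵ = 147300 N = 147.3 kN, compressive.
σ_{bronze} = P / A = 147300 / 1700 = 86.66 MPa.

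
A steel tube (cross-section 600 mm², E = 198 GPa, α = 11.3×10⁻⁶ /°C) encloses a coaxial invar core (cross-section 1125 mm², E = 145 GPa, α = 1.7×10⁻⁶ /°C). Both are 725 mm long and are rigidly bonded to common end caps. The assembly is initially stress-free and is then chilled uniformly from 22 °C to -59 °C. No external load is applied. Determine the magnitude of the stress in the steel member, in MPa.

The steel has the larger α, so on cooling it would change length more than the invar if both were free. The rigid plates force a common final length, so the steel is put into tension and the invar into compression, with equal and opposite forces P (no external load).
Compatibility of the two members (thermal + elastic change equal): (α₁ − α₂)ΔT = P·[1/(A₁E₁) + 1/(A₂E₂)].
|α₁ − α₂|·ΔT = 9.6×10⁻⁶ × 81 = 0.0007776.
1/(A₁E₁) + 1/(A₂E₂) = 1/(600×198×10³) + 1/(1125×145×10³) = 1.455×10⁻⁸ N⁻¹.
P = 0.0007776 / 1.455×10⁻⁸ = 53450 N = 53.45 kN.
σ_{steel} = P/A₁ = 53450/600 = 89.09 MPa, tensile.

σ ≈ 89.1 MPa (tensile)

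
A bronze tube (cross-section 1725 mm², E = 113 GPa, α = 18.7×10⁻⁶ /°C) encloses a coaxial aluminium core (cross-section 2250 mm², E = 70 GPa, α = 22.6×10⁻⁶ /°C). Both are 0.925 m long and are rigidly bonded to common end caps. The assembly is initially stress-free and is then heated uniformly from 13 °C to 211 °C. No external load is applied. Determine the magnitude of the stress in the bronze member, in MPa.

σ ≈ 39 MPa (tensile)

The aluminium has the larger α, so on heating it would change length more than the bronze if both were free. The rigid plates force a common final length, so the aluminium is put into compression and the bronze into tension, with equal and opposite forces P (no external load).
Compatibility of the two members (thermal + elastic change equal): (α₁ − α₂)ΔT = P·[1/(A₁E₁) + 1/(A₂E₂)].
|α₁ − α₂|·ΔT = 3.9×10⁻⁶ × 198 = 0.0007722.
1/(A₁E₁) + 1/(A₂E₂) = 1/(1725×113×10³) + 1/(2250×70×10³) = 1.148×10⁻⁸ N⁻¹.
P = 0.0007722 / 1.148×10⁻⁸ = 67270 N = 67.27 kN.
σ_{bronze} = P/A₁ = 67270/1725 = 39 MPa, tensile.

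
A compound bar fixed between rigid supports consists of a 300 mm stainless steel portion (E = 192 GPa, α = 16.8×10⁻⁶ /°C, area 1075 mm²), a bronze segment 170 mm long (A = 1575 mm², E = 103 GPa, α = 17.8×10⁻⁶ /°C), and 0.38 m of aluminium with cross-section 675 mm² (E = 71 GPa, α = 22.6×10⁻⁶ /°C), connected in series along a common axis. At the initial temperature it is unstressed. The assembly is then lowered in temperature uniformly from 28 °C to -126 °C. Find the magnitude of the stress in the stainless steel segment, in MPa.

If the supports were absent, the total length change would be Σ αᵢΔT Lᵢ = 16.8×10⁻⁶×154×300 + 17.8×10⁻⁶×154×170 + 22.6×10⁻⁶×154×380 = 2.565 mm.
The walls prevent any net length change, so an axial force P (same in every segment) develops. Compatibility: P · Σ Lᵢ/(AᵢEᵢ) = δ_free.
The series flexibility is Σ Lᵢ/(AᵢEᵢ) = 300/(1075×192×10³) + 170/(1575×103×10³) + 380/(675×71×10³) = 1.043×10⁻⁵ mm/N.
P = 2.565 / 1.043×10⁻⁵ = 245900 N = 245.9 kN, tensile.
σ_{stainless steel} = P / A = 245900 / 1075 = 228.7 MPa.

σ ≈ 229 MPa (tensile)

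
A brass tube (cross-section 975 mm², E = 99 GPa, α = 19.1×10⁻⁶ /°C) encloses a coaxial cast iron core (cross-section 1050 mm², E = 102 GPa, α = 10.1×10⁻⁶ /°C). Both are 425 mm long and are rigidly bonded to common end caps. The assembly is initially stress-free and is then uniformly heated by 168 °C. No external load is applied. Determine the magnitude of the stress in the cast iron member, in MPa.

σ ≈ 73.1 MPa (tensile)

Equilibrium of a rigid end plate with no external load gives equal and opposite internal forces ±P in the two members. Since α_{brass} > α_{cast iron}, heating drives the brass into compression and the cast iron into tension.
Compatibility of the two members (thermal + elastic change equal): (α₁ − α₂)ΔT = P·[1/(A₁E₁) + 1/(A₂E₂)].
|α₁ − α₂|·ΔT = 9×10⁻⁶ × 168 = 0.001512.
1/(A₁E₁) + 1/(A₂E₂) = 1/(975×99×10³) + 1/(1050×102×10³) = 1.97×10⁻⁸ N⁻¹.
So P = 0.001512 / 1.97×10⁻⁸ = 76.76 kN.
σ_{cast iron} = P/A₂ = 76760/1050 = 73.11 MPa, tensile.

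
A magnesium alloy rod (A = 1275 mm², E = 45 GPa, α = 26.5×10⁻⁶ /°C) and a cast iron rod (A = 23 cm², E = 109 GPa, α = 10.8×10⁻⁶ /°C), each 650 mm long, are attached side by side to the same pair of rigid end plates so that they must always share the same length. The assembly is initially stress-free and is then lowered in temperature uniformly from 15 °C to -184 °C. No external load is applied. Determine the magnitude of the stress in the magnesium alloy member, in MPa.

The magnesium alloy has the larger α, so on cooling it would change length more than the cast iron if both were free. The rigid plates force a common final length, so the magnesium alloy is put into tension and the cast iron into compression, with equal and opposite forces P (no external load).
Equating the net (thermal + elastic) strains gives |α₁ − α₂|·ΔT = P·[1/(A₁E₁) + 1/(A₂E₂)].
|α₁ − α₂|·ΔT = 15.7×10⁻⁶ × 199 = 0.003124.
1/(A₁E₁) + 1/(A₂E₂) = 1/(1275×45×10³) + 1/(2300×109×10³) = 2.142×10⁻⁸ N⁻¹.
P = 0.003124 / 2.142×10⁻⁸ = 145900 N = 145.9 kN.
σ_{magnesium alloy} = P/A₁ = 145900/1275 = 114.4 MPa, tensile.

σ ≈ 114 MPa (tensile)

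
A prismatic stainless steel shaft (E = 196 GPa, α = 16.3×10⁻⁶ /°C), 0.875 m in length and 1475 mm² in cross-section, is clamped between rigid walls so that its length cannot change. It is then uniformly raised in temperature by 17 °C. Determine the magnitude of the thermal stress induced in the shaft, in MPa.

σ ≈ 54.3 MPa (compressive)

With length fixed, the mechanical strain must cancel the thermal strain αΔT = 16.3×10⁻⁶ × 17 = 277.1×10⁻⁶.
Hence σ = E·αΔT = 196×10³ × 277.1×10⁻⁶ = 54.31 MPa, compressive.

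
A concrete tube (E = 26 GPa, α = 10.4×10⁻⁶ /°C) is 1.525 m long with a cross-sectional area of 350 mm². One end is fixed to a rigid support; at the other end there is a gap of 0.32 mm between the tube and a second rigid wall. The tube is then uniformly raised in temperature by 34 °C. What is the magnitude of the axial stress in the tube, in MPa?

Free thermal elongation = αΔT L = 10.4×10⁻⁶ × 34 × 1525 = 0.5392 mm.
After closing the 0.32 mm clearance, 0.5392 − 0.32 = 0.2192 mm of expansion remains to be suppressed by the wall.
That suppressed elongation corresponds to σ = E·Δ/L = 26×10³ × 0.2192/1525 = 3.738 MPa.

σ ≈ 3.74 MPa (compressive)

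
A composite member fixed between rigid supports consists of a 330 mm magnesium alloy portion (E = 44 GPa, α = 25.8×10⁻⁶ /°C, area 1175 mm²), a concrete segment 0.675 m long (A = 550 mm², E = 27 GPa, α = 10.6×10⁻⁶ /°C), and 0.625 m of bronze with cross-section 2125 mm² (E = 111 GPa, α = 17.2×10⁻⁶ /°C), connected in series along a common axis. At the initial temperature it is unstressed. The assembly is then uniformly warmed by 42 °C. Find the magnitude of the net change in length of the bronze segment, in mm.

|ΔL| ≈ 0.398 mm

If the supports were absent, the total length change would be Σ αᵢΔT Lᵢ = 25.8×10⁻⁶×42×330 + 10.6×10⁻⁶×42×675 + 17.2×10⁻⁶×42×625 = 1.11 mm.
The walls prevent any net length change, so an axial force P (same in every segment) develops. Compatibility: P · Σ Lᵢ/(AᵢEᵢ) = δ_free.
Σ Lᵢ/(AᵢEᵢ) = 330/(1175×44×10³) + 675/(550×27×10³) + 625/(2125×111×10³) = 5.449×10⁻⁵ mm/N.
Hence P = δ_free / Σ(L/AE) = 1.11/5.449×10⁻⁵ = 20.36 kN (compressive).
For the bronze segment, free thermal change = 17.2×10⁻⁶×42×625 = 0.4515 mm and elastic change from P = 20360×625/(2125×111×10³) = 0.05396 mm; these oppose, so the net change is 0.398 mm (segment lengthens).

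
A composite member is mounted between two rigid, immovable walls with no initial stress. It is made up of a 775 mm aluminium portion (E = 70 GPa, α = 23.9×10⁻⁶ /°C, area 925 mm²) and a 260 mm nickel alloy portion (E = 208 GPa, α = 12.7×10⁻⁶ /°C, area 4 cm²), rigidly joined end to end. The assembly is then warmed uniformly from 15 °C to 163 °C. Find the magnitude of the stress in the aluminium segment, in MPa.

σ ≈ 231 MPa (compressive)

Free thermal expansion of the whole bar: Σ αᵢΔT Lᵢ = 23.9×10⁻⁶×148×775 + 12.7×10⁻⁶×148×260 = 3.23 mm.
The walls prevent any net length change, so an axial force P (same in every segment) develops. Compatibility: P · Σ Lᵢ/(AᵢEᵢ) = δ_free.
The series flexibility is Σ Lᵢ/(AᵢEᵢ) = 775/(925×70×10³) + 260/(400×208×10³) = 1.509×10⁻⁵ mm/N.
P = 3.23 / 1.509×10⁻⁵ = 214000 N = 214 kN, compressive.
σ_{aluminium} = P / A = 214000 / 925 = 231.3 MPa.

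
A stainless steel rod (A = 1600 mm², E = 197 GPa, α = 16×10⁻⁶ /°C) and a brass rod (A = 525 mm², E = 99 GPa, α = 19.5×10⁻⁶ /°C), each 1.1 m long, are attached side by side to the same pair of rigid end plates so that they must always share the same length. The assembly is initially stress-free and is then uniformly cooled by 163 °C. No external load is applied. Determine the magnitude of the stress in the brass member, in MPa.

The brass has the larger α, so on cooling it would change length more than the stainless steel if both were free. The rigid plates force a common final length, so the brass is put into tension and the stainless steel into compression, with equal and opposite forces P (no external load).
Compatibility of the two members (thermal + elastic change equal): (α₁ − α₂)ΔT = P·[1/(A₁E₁) + 1/(A₂E₂)].
|α₁ − α₂|·ΔT = 3.5×10⁻⁶ × 163 = 0.0005705.
1/(A₁E₁) + 1/(A₂E₂) = 1/(1600×197×10³) + 1/(525×99×10³) = 2.241×10⁻⁸ N⁻¹.
So P = 0.0005705 / 2.241×10⁻⁸ = 25.45 kN.
σ_{brass} = P/A₂ = 25450/525 = 48.48 MPa, tensile.

σ ≈ 48.5 MPa (tensile)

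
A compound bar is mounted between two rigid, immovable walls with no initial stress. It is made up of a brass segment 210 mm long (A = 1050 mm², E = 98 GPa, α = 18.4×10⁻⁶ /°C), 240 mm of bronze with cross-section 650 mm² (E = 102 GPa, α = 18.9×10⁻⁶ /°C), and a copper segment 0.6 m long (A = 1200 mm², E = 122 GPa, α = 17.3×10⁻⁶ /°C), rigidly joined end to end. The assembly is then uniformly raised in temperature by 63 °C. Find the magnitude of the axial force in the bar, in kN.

With the walls removed the bar would change length by δ_free = Σ αᵢΔT Lᵢ = 18.4×10⁻⁶×63×210 + 18.9×10⁻⁶×63×240 + 17.3×10⁻⁶×63×600 = 1.183 mm.
The walls prevent any net length change, so an axial force P (same in every segment) develops. Compatibility: P · Σ Lᵢ/(AᵢEᵢ) = δ_free.
Σ Lᵢ/(AᵢEᵢ) = 210/(1050×98×10³) + 240/(650×102×10³) + 600/(1200×122×10³) = 9.759×10⁻⁶ mm/N.
P = 1.183 / 9.759×10⁻⁶ = 121200 N = 121.2 kN, compressive.

P ≈ 121 kN (compressive)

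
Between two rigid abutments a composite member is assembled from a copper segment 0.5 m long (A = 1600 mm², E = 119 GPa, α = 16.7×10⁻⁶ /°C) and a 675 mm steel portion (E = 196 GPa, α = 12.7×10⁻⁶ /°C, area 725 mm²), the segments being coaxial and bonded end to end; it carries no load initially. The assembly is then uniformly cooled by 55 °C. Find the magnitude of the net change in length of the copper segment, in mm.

If the supports were absent, the total length change would be Σ αᵢΔT Lᵢ = 16.7×10⁻⁶×55×500 + 12.7×10⁻⁶×55×675 = 0.9307 mm.
The walls prevent any net length change, so an axial force P (same in every segment) develops. Compatibility: P · Σ Lᵢ/(AᵢEᵢ) = δ_free.
The series flexibility is Σ Lᵢ/(AᵢEᵢ) = 500/(1600×119×10³) + 675/(725×196×10³) = 7.376×10⁻⁶ mm/N.
P = 0.9307 / 7.376×10⁻⁶ = 126200 N = 126.2 kN, tensile.
For the copper segment, free thermal change = 16.7×10⁻⁶×55×500 = 0.4592 mm and elastic change from P = 126200×500/(1600×119×10³) = 0.3314 mm; these oppose, so the net change is 0.128 mm (segment shortens).

|ΔL| ≈ 0.128 mm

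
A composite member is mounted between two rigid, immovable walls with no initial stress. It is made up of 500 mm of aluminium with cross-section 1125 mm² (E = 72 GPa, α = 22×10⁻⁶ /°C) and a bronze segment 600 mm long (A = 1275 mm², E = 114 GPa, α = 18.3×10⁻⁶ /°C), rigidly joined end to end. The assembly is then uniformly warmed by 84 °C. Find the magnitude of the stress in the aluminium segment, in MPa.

If the supports were absent, the total length change would be Σ αᵢΔT Lᵢ = 22×10⁻⁶×84×500 + 18.3×10⁻⁶×84×600 = 1.846 mm.
The walls prevent any net length change, so an axial force P (same in every segment) develops. Compatibility: P · Σ Lᵢ/(AᵢEᵢ) = δ_free.
The series flexibility is Σ Lᵢ/(AᵢEᵢ) = 500/(1125×72×10³) + 600/(1275×114×10³) = 1.03×10⁻⁵ mm/N.
Hence P = δ_free / Σ(L/AE) = 1.846/1.03×10⁻⁵ = 179.2 kN (compressive).
σ_{aluminium} = P / A = 179200 / 1125 = 159.3 MPa.

σ ≈ 159 MPa (compressive)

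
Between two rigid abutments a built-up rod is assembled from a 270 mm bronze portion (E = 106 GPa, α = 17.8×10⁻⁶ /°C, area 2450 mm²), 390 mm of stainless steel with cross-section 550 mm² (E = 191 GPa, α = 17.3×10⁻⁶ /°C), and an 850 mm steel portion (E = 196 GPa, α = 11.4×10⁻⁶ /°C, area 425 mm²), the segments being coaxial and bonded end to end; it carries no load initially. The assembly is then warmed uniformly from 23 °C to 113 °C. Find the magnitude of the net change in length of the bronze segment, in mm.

|ΔL| ≈ 0.3 mm

If the supports were absent, the total length change would be Σ αᵢΔT Lᵢ = 17.8×10⁻⁶×90×270 + 17.3×10⁻⁶×90×390 + 11.4×10⁻⁶×90×850 = 1.912 mm.
The walls prevent any net length change, so an axial force P (same in every segment) develops. Compatibility: P · Σ Lᵢ/(AᵢEᵢ) = δ_free.
The series flexibility is Σ Lᵢ/(AᵢEᵢ) = 270/(2450×106×10³) + 390/(550×191×10³) + 850/(425×196×10³) = 1.496×10⁻⁵ mm/N.
P = 1.912 / 1.496×10⁻⁵ = 127800 N = 127.8 kN, compressive.
For the bronze segment, free thermal change = 17.8×10⁻⁶×90×270 = 0.4325 mm and elastic change from P = 127800×270/(2450×106×10³) = 0.1329 mm; these oppose, so the net change is 0.3 mm (segment lengthens).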